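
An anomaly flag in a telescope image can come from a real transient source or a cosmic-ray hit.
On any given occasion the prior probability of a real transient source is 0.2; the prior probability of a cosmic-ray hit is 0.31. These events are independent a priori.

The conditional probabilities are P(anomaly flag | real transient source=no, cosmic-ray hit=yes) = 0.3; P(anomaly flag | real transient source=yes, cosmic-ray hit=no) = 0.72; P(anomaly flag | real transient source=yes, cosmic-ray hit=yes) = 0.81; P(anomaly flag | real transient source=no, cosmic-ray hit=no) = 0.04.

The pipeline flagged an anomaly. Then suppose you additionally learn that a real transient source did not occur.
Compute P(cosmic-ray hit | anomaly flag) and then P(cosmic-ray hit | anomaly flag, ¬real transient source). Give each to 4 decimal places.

Sum P(anomaly flag|·) weighted by the priors over the 4 (real transient source, cosmic-ray hit) configurations:
  P(anomaly flag) = 0.04·0.8·0.69 + 0.3·0.8·0.31 + 0.72·0.2·0.69 + 0.81·0.2·0.31
        = 0.022080 + 0.074400 + 0.099360 + 0.050220 = 0.246060
Keeping only the cosmic-ray hit-present terms gives 0.124620, so
  P(cosmic-ray hit | anomaly flag) = 0.124620 / 0.246060 ≈ 0.5065

Now condition on the additional information:
Enumerate both values of cosmic-ray hit and weight by the priors:
  P(anomaly flag | ¬real transient source) = 0.04*0.69 + 0.3*0.31
        = 0.027600 + 0.093000 = 0.120600
Configurations with cosmic-ray hit contribute 0.093000, so
  P(cosmic-ray hit | anomaly flag, ¬real transient source) = 0.093000 / 0.120600 ≈ 0.7711
Ruling out real transient source raises the posterior on cosmic-ray hit — the flip side of explaining away.

P(cosmic-ray hit | anomaly flag) ≈ 0.5065; P(cosmic-ray hit | anomaly flag, ¬real transient source) ≈ 0.7711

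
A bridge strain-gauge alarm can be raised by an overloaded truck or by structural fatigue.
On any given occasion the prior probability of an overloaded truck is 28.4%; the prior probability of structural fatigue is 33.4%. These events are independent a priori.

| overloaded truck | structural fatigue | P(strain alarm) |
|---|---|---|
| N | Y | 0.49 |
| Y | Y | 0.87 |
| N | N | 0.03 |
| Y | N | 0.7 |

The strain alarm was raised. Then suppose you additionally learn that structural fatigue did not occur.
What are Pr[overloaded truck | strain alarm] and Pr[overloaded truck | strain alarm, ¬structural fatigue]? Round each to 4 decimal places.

Pr[overloaded truck | strain alarm] ≈ 0.6204; Pr[overloaded truck | strain alarm, ¬structural fatigue] ≈ 0.9025

Numerator (weight on configurations with overloaded truck): 0.132401 + 0.082525 = 0.214926
Normalizer over all consistent configurations: 0.03·0.716·0.666 + 0.49·0.716·0.334 + 0.7·0.284·0.666 + 0.87·0.284·0.334 = 0.346413
P(overloaded truck | strain alarm) = 0.214926/0.346413 ≈ 0.6204

With the extra evidence:
P(strain alarm | ¬structural fatigue) = 0.03*0.716 + 0.7*0.284 = 0.021480 + 0.198800 = 0.220280
The overloaded truck-present share is 0.7*0.284 = 0.198800.
P(overloaded truck | strain alarm, ¬structural fatigue) = 0.198800 / 0.220280 ≈ 0.9025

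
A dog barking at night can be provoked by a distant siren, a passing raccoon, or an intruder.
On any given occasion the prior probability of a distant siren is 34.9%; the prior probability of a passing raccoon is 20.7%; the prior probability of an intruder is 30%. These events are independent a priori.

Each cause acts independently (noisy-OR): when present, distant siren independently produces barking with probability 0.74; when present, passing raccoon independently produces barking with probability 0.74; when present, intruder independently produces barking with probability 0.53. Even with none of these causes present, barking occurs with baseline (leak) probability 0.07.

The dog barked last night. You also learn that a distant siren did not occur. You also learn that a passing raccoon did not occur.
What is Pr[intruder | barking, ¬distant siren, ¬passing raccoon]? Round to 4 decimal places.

Under noisy-OR, P(barking | causes) = 1 − (1−0.07)·∏(1−qᵢ) over the active causes.
P(barking | ¬distant siren, ¬passing raccoon) = 0.07·0.7 + 0.5629·0.3 = 0.049000 + 0.168870 = 0.217870
Of this, 0.168870 comes from 0.5629·0.3 (the intruder=true cases).
Hence the posterior is 0.168870/0.217870 ≈ 0.7751.

Pr[intruder | barking, ¬distant siren, ¬passing raccoon] ≈ 0.7751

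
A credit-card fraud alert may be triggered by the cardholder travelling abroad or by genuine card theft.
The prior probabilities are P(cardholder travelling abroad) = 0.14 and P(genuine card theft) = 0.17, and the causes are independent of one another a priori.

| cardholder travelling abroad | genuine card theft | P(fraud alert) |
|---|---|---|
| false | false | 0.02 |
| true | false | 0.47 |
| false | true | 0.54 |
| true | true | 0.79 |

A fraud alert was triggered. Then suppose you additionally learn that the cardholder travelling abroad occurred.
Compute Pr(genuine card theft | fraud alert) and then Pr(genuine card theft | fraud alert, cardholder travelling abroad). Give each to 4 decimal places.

P(fraud alert) = 0.02×0.86×0.83 + 0.54×0.86×0.17 + 0.47×0.14×0.83 + 0.79×0.14×0.17 = 0.014276 + 0.078948 + 0.054614 + 0.018802 = 0.166640
Restricting to configurations with genuine card theft present: 0.078948 + 0.018802 = 0.097750.
P(genuine card theft | fraud alert) = 0.097750 / 0.166640 ≈ 0.5866

With the extra evidence:
P(fraud alert | cardholder travelling abroad) = 0.47·0.83 + 0.79·0.17 = 0.390100 + 0.134300 = 0.524400
Of this, 0.134300 comes from 0.79·0.17 (the genuine card theft=true cases).
P(genuine card theft | fraud alert, cardholder travelling abroad) = 0.134300 / 0.524400 ≈ 0.2561

Pr(genuine card theft | fraud alert) ≈ 0.5866; Pr(genuine card theft | fraud alert, cardholder travelling abroad) ≈ 0.2561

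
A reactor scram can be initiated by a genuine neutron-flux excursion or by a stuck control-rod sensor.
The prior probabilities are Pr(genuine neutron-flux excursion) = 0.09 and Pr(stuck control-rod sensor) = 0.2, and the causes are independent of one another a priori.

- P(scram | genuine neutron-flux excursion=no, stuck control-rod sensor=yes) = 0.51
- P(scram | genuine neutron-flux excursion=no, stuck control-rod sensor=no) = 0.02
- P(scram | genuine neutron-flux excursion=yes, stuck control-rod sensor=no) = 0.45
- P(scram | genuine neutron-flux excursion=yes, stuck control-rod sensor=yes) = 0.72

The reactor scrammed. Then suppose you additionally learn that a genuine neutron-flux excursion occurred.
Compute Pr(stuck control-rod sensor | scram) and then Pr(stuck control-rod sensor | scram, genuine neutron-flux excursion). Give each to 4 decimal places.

P(scram) = 0.02·0.91·0.8 + 0.51·0.91·0.2 + 0.45·0.09·0.8 + 0.72·0.09·0.2 = 0.014560 + 0.092820 + 0.032400 + 0.012960 = 0.152740
The stuck control-rod sensor-present share is 0.092820 + 0.012960 = 0.105780.
P(stuck control-rod sensor | scram) = 0.105780 / 0.152740 ≈ 0.6925

Now condition on the additional information:
Numerator (weight on configurations with stuck control-rod sensor): 0.72·0.2 = 0.144000
The normalizing constant is 0.45·0.8 + 0.72·0.2 = 0.504000
P(stuck control-rod sensor | scram, genuine neutron-flux excursion) = 0.144000/0.504000 ≈ 0.2857

Pr(stuck control-rod sensor | scram) ≈ 0.6925; Pr(stuck control-rod sensor | scram, genuine neutron-flux excursion) ≈ 0.2857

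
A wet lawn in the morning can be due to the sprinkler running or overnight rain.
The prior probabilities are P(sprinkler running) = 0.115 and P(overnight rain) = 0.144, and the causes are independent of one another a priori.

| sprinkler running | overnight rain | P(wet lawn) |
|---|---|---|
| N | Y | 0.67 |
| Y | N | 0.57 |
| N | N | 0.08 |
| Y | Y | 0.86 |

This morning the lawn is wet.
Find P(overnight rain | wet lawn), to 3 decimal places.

P(overnight rain | wet lawn) ≈ 0.461

P(wet lawn) = 0.08×0.885×0.856 + 0.67×0.885×0.144 + 0.57×0.115×0.856 + 0.86×0.115×0.144 = 0.060605 + 0.085385 + 0.056111 + 0.014242 = 0.216343
Restricting to configurations with overnight rain present: 0.085385 + 0.014242 = 0.099627.
Hence the posterior is 0.099627/0.216343 ≈ 0.461.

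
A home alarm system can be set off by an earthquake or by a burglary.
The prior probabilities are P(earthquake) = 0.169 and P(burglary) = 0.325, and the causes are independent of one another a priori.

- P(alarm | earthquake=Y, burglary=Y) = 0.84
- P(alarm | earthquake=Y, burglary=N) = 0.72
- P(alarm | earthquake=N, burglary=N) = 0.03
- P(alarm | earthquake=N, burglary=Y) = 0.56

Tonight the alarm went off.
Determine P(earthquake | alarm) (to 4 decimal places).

By total probability over the 4 (earthquake, burglary) configurations:
  P(alarm) = 0.03*0.831*0.675 + 0.56*0.831*0.325 + 0.72*0.169*0.675 + 0.84*0.169*0.325
        = 0.016828 + 0.151242 + 0.082134 + 0.046137 = 0.296341
Keeping only the earthquake-present terms gives 0.128271, so
  P(earthquake | alarm) = 0.128271 / 0.296341 ≈ 0.4328

P(earthquake | alarm) ≈ 0.4328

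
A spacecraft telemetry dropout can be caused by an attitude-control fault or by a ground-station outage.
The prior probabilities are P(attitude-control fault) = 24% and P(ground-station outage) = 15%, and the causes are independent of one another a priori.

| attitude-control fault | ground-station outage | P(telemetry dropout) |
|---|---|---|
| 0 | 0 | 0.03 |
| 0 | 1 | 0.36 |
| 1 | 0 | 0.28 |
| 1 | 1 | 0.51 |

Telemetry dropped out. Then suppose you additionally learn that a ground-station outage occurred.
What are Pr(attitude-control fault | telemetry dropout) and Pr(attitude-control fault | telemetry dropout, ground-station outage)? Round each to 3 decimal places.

Pr(attitude-control fault | telemetry dropout) ≈ 0.555; Pr(attitude-control fault | telemetry dropout, ground-station outage) ≈ 0.309

Enumerate the 4 (attitude-control fault, ground-station outage) configurations and weight by the priors:
  P(telemetry dropout) = 0.03×0.76×0.85 + 0.36×0.76×0.15 + 0.28×0.24×0.85 + 0.51×0.24×0.15
        = 0.019380 + 0.041040 + 0.057120 + 0.018360 = 0.135900
The terms with attitude-control fault present sum to 0.075480, so
  P(attitude-control fault | telemetry dropout) = 0.075480 / 0.135900 ≈ 0.555

Now also conditioning on ground-station outage=true:
Sum P(telemetry dropout|·) weighted by the priors over both values of attitude-control fault:
  P(telemetry dropout | ground-station outage) = 0.36·0.76 + 0.51·0.24
        = 0.273600 + 0.122400 = 0.396000
Keeping only the attitude-control fault-present terms gives 0.122400, so
  P(attitude-control fault | telemetry dropout, ground-station outage) = 0.122400 / 0.396000 ≈ 0.309
— ground-station outage explains away the evidence for attitude-control fault.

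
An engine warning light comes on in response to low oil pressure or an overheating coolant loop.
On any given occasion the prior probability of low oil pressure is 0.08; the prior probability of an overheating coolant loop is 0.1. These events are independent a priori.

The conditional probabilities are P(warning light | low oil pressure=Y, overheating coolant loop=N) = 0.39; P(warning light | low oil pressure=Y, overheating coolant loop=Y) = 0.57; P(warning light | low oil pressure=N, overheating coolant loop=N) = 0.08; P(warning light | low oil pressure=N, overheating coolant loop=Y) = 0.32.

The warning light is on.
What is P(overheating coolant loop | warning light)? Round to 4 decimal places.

P(warning light) = 0.08×0.92×0.9 + 0.32×0.92×0.1 + 0.39×0.08×0.9 + 0.57×0.08×0.1 = 0.066240 + 0.029440 + 0.028080 + 0.004560 = 0.128320
Of this, 0.034000 comes from 0.029440 + 0.004560 (the overheating coolant loop=true cases).
P(overheating coolant loop | warning light) = 0.034000 / 0.128320 ≈ 0.2650

P(overheating coolant loop | warning light) ≈ 0.2650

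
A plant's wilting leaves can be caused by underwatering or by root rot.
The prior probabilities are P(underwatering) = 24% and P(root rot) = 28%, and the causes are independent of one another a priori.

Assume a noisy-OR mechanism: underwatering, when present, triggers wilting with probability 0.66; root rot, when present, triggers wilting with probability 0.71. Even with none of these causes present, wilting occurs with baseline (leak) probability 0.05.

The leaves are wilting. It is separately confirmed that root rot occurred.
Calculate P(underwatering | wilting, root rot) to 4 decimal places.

P(underwatering | wilting, root rot) ≈ 0.2832

Under noisy-OR, P(wilting | causes) = 1 − (1−0.05)·∏(1−qᵢ) over the active causes.
P(wilting | root rot) = 0.7245*0.76 + 0.90633*0.24 = 0.550620 + 0.217519 = 0.768139
Restricting to configurations with underwatering present: 0.90633*0.24 = 0.217519.
P(underwatering | wilting, root rot) = 0.217519 / 0.768139 ≈ 0.2832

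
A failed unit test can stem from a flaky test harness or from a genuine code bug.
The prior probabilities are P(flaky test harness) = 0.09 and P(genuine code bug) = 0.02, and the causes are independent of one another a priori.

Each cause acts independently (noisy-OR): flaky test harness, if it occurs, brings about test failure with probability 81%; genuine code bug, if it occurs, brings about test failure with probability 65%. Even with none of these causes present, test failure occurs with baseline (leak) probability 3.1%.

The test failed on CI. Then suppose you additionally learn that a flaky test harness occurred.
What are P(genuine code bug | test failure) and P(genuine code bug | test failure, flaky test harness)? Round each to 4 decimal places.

Under noisy-OR, P(test failure | causes) = 1 − (1−0.031)·∏(1−qᵢ) over the active causes.
Sum P(test failure|·) weighted by the priors over the 4 (flaky test harness, genuine code bug) configurations:
  P(test failure) = 0.031·0.91·0.98 + 0.66085·0.91·0.02 + 0.81589·0.09·0.98 + 0.935562·0.09·0.02
        = 0.027646 + 0.012027 + 0.071961 + 0.001684 = 0.113318
The terms with genuine code bug present sum to 0.013711, so
  P(genuine code bug | test failure) = 0.013711 / 0.113318 ≈ 0.1210

Now condition on the additional information:
Numerator (weight on configurations with genuine code bug): 0.935562·0.02 = 0.018711
Normalizer over all consistent configurations: 0.81589·0.98 + 0.935562·0.02 = 0.818283
P(genuine code bug | test failure, flaky test harness) = 0.018711/0.818283 ≈ 0.0229

P(genuine code bug | test failure) ≈ 0.1210; P(genuine code bug | test failure, flaky test harness) ≈ 0.0229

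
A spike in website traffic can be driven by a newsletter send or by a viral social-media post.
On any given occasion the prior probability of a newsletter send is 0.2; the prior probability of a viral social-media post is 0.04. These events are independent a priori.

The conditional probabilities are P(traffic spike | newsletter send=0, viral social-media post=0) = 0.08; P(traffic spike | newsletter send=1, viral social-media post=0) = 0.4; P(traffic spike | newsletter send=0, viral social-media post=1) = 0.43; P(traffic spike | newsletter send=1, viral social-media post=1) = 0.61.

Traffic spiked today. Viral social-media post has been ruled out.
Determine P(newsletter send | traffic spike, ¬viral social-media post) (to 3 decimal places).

By total probability over both values of newsletter send:
  P(traffic spike | ¬viral social-media post) = 0.08·0.8 + 0.4·0.2
        = 0.064000 + 0.080000 = 0.144000
Keeping only the newsletter send-present terms gives 0.080000, so
  P(newsletter send | traffic spike, ¬viral social-media post) = 0.080000 / 0.144000 ≈ 0.556

P(newsletter send | traffic spike, ¬viral social-media post) ≈ 0.556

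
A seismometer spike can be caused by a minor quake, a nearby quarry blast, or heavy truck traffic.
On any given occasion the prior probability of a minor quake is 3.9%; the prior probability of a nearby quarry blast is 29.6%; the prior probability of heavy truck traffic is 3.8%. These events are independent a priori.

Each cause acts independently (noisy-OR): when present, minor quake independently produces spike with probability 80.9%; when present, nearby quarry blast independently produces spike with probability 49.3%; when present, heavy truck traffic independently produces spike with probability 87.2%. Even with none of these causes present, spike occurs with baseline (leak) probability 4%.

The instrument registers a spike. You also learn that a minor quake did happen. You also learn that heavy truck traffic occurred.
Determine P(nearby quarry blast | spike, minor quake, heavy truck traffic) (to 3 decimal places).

P(nearby quarry blast | spike, minor quake, heavy truck traffic) ≈ 0.298

Under noisy-OR, P(spike | causes) = 1 − (1−0.04)·∏(1−qᵢ) over the active causes.
P(spike | minor quake, heavy truck traffic) = 0.97653·0.704 + 0.988101·0.296 = 0.687477 + 0.292478 = 0.979955
Of this, 0.292478 comes from 0.988101·0.296 (the nearby quarry blast=true cases).
P(nearby quarry blast | spike, minor quake, heavy truck traffic) = 0.292478 / 0.979955 ≈ 0.298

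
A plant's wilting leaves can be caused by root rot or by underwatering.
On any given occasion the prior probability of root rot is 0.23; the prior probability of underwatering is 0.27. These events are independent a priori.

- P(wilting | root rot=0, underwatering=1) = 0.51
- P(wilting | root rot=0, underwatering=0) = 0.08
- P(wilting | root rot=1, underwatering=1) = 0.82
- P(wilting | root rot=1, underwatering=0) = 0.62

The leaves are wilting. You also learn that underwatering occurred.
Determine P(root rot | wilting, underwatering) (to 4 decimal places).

By total probability over both values of root rot:
  P(wilting | underwatering) = 0.51×0.77 + 0.82×0.23
        = 0.392700 + 0.188600 = 0.581300
Keeping only the root rot-present terms gives 0.188600, so
  P(root rot | wilting, underwatering) = 0.188600 / 0.581300 ≈ 0.3244

P(root rot | wilting, underwatering) ≈ 0.3244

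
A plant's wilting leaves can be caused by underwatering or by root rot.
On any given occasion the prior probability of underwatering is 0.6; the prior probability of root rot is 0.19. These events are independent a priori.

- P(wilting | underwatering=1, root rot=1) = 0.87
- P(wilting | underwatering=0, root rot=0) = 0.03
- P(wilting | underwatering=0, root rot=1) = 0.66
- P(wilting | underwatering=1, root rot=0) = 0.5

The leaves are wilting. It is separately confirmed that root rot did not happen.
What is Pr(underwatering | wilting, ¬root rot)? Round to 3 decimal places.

P(wilting | ¬root rot) = 0.03×0.4 + 0.5×0.6 = 0.012000 + 0.300000 = 0.312000
The underwatering-present share is 0.5×0.6 = 0.300000.
P(underwatering | wilting, ¬root rot) = 0.300000 / 0.312000 ≈ 0.962

Pr(underwatering | wilting, ¬root rot) ≈ 0.962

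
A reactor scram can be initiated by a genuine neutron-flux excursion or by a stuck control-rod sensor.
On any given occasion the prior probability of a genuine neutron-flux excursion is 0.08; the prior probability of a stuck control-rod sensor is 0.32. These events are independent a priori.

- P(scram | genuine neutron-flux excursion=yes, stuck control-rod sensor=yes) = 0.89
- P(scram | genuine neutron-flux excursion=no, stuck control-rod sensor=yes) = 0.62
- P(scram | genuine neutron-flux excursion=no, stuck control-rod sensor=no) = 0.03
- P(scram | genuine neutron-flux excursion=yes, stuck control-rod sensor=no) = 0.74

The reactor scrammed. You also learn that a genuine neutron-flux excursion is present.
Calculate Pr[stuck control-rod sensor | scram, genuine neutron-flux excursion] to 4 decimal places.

Pr[stuck control-rod sensor | scram, genuine neutron-flux excursion] ≈ 0.3614

P(scram | genuine neutron-flux excursion) = 0.74×0.68 + 0.89×0.32 = 0.503200 + 0.284800 = 0.788000
Restricting to configurations with stuck control-rod sensor present: 0.89×0.32 = 0.284800.
Hence the posterior is 0.284800/0.788000 ≈ 0.3614.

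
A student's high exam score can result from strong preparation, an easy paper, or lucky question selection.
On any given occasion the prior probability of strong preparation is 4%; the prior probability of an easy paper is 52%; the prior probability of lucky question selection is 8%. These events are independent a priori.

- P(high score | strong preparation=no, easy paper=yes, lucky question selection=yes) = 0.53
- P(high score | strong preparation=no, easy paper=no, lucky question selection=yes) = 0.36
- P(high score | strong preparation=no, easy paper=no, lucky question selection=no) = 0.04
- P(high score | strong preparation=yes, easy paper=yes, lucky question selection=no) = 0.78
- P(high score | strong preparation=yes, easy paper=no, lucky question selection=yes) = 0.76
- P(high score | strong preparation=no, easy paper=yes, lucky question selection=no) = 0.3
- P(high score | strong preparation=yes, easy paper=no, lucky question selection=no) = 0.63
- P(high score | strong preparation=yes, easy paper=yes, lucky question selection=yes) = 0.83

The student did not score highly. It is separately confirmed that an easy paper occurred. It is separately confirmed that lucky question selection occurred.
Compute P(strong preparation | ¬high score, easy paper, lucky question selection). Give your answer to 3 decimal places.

By total probability over both values of strong preparation:
  P(¬high score | easy paper, lucky question selection) = 0.47·0.96 + 0.17·0.04
        = 0.451200 + 0.006800 = 0.458000
The terms with strong preparation present sum to 0.006800, so
  P(strong preparation | ¬high score, easy paper, lucky question selection) = 0.006800 / 0.458000 ≈ 0.015

P(strong preparation | ¬high score, easy paper, lucky question selection) ≈ 0.015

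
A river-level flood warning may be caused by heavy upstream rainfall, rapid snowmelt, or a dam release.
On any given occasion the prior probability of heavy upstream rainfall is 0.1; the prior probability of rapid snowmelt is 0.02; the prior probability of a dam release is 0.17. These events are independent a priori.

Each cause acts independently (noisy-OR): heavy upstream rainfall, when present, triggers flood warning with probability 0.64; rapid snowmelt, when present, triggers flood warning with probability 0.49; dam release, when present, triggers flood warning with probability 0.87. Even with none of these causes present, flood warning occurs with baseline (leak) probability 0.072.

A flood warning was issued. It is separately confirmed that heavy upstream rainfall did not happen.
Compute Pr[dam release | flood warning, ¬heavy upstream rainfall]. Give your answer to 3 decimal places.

Pr[dam release | flood warning, ¬heavy upstream rainfall] ≈ 0.690

Under noisy-OR, P(flood warning | causes) = 1 − (1−0.072)·∏(1−qᵢ) over the active causes.
P(flood warning | ¬heavy upstream rainfall) = 0.072*0.98*0.83 + 0.87936*0.98*0.17 + 0.52672*0.02*0.83 + 0.938474*0.02*0.17 = 0.058565 + 0.146501 + 0.008744 + 0.003191 = 0.217001
Restricting to configurations with dam release present: 0.146501 + 0.003191 = 0.149692.
So P(dam release | flood warning, ¬heavy upstream rainfall) = 0.149692/0.217001 ≈ 0.690.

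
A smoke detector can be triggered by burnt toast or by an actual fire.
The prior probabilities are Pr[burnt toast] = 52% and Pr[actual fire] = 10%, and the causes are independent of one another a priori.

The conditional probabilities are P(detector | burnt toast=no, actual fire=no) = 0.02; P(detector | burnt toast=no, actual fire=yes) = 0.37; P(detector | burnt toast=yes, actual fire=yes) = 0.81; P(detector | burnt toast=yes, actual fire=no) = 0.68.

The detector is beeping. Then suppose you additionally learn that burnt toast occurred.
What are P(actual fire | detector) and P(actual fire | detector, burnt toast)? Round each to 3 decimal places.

P(detector) = 0.02*0.48*0.9 + 0.37*0.48*0.1 + 0.68*0.52*0.9 + 0.81*0.52*0.1 = 0.008640 + 0.017760 + 0.318240 + 0.042120 = 0.386760
Of this, 0.059880 comes from 0.017760 + 0.042120 (the actual fire=true cases).
So P(actual fire | detector) = 0.059880/0.386760 ≈ 0.155.

Now condition on the additional information:
By total probability over both values of actual fire:
  P(detector | burnt toast) = 0.68×0.9 + 0.81×0.1
        = 0.612000 + 0.081000 = 0.693000
Configurations with actual fire contribute 0.081000, so
  P(actual fire | detector, burnt toast) = 0.081000 / 0.693000 ≈ 0.117
The drop from 0.155 to 0.117 is the explaining-away (discounting) effect.

P(actual fire | detector) ≈ 0.155; P(actual fire | detector, burnt toast) ≈ 0.117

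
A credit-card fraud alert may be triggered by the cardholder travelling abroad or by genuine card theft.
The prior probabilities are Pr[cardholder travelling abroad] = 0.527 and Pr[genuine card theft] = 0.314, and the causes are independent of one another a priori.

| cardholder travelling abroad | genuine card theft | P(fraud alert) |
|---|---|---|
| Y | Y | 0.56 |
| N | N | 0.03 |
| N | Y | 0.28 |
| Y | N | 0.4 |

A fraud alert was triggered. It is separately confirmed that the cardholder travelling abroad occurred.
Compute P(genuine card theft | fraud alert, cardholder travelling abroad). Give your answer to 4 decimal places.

For the numerator, keep only genuine card theft=true terms: 0.56*0.314 = 0.175840
Denominator P(fraud alert | cardholder travelling abroad): 0.4*0.686 + 0.56*0.314 = 0.450240
P(genuine card theft | fraud alert, cardholder travelling abroad) = 0.175840/0.450240 ≈ 0.3905

P(genuine card theft | fraud alert, cardholder travelling abroad) ≈ 0.3905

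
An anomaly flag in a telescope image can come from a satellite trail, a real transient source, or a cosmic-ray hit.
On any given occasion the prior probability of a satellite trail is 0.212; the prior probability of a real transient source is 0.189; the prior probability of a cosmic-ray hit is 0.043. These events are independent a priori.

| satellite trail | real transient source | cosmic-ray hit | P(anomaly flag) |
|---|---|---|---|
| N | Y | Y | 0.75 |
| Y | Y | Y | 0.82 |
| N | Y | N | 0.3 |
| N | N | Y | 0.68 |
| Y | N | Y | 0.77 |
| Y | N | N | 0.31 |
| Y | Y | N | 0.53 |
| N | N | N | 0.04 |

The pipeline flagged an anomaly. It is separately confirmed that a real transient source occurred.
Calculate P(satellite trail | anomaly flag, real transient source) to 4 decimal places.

For the numerator, keep only satellite trail=true terms: 0.107529 + 0.007475 = 0.115004
Denominator P(anomaly flag | real transient source): 0.3*0.788*0.957 + 0.75*0.788*0.043 + 0.53*0.212*0.957 + 0.82*0.212*0.043 = 0.366652
P(satellite trail | anomaly flag, real transient source) = 0.115004/0.366652 ≈ 0.3137

P(satellite trail | anomaly flag, real transient source) ≈ 0.3137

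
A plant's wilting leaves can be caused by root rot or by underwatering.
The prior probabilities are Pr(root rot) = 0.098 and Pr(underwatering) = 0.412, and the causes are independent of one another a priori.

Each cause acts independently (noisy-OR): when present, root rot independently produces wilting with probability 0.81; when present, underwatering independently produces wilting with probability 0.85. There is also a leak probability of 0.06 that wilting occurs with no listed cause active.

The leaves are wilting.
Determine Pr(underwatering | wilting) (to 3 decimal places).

Under noisy-OR, P(wilting | causes) = 1 − (1−0.06)·∏(1−qᵢ) over the active causes.
P(wilting) = 0.06*0.902*0.588 + 0.859*0.902*0.412 + 0.8214*0.098*0.588 + 0.97321*0.098*0.412 = 0.031823 + 0.319225 + 0.047332 + 0.039294 = 0.437674
Restricting to configurations with underwatering present: 0.319225 + 0.039294 = 0.358519.
Hence the posterior is 0.358519/0.437674 ≈ 0.819.

Pr(underwatering | wilting) ≈ 0.819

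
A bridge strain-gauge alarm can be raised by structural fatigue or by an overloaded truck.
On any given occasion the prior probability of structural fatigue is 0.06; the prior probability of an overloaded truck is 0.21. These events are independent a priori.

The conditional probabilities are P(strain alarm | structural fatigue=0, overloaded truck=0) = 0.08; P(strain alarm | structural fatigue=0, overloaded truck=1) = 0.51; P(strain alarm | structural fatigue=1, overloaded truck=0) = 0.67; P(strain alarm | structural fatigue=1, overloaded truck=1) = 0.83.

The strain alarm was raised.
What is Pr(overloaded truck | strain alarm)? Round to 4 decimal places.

For the numerator, keep only overloaded truck=true terms: 0.100674 + 0.010458 = 0.111132
Normalizer over all consistent configurations: 0.08·0.94·0.79 + 0.51·0.94·0.21 + 0.67·0.06·0.79 + 0.83·0.06·0.21 = 0.202298
P(overloaded truck | strain alarm) = 0.111132/0.202298 ≈ 0.5493

Pr(overloaded truck | strain alarm) ≈ 0.5493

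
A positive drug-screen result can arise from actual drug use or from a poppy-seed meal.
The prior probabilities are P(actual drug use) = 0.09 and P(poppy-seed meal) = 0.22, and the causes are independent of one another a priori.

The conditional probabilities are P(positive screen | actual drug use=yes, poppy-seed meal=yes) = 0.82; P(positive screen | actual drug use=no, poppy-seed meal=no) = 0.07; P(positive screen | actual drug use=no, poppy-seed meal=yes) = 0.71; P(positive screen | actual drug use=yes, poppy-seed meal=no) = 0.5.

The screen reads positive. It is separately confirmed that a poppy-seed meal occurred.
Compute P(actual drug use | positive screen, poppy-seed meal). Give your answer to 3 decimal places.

P(actual drug use | positive screen, poppy-seed meal) ≈ 0.103

P(positive screen | poppy-seed meal) = 0.71*0.91 + 0.82*0.09 = 0.646100 + 0.073800 = 0.719900
The actual drug use-present share is 0.82*0.09 = 0.073800.
So P(actual drug use | positive screen, poppy-seed meal) = 0.073800/0.719900 ≈ 0.103.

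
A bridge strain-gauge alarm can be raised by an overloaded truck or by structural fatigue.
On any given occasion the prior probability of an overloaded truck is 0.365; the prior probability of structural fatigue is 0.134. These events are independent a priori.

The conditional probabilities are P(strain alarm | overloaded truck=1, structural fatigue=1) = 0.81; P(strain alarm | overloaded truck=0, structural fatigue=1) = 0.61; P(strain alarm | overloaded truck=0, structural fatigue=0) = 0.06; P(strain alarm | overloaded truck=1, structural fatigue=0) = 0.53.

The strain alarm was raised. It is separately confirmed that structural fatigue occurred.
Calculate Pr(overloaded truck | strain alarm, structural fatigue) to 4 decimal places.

Enumerate both values of overloaded truck and weight by the priors:
  P(strain alarm | structural fatigue) = 0.61*0.635 + 0.81*0.365
        = 0.387350 + 0.295650 = 0.683000
Keeping only the overloaded truck-present terms gives 0.295650, so
  P(overloaded truck | strain alarm, structural fatigue) = 0.295650 / 0.683000 ≈ 0.4329

Pr(overloaded truck | strain alarm, structural fatigue) ≈ 0.4329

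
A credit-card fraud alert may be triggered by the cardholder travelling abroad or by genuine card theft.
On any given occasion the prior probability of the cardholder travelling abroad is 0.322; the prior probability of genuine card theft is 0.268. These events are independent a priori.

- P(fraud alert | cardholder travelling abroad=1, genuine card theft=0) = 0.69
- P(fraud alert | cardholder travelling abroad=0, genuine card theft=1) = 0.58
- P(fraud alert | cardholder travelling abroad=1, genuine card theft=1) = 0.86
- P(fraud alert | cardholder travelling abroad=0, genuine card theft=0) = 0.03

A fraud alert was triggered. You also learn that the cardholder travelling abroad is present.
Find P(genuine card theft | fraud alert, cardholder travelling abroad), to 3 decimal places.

Enumerate both values of genuine card theft and weight by the priors:
  P(fraud alert | cardholder travelling abroad) = 0.69*0.732 + 0.86*0.268
        = 0.505080 + 0.230480 = 0.735560
Configurations with genuine card theft contribute 0.230480, so
  P(genuine card theft | fraud alert, cardholder travelling abroad) = 0.230480 / 0.735560 ≈ 0.313

P(genuine card theft | fraud alert, cardholder travelling abroad) ≈ 0.313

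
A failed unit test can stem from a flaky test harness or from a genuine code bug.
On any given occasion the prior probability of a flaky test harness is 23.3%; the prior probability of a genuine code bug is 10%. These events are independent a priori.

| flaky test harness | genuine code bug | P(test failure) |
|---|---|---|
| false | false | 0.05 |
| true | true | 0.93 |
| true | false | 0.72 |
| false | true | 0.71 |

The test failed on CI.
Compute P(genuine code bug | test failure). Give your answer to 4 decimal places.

P(genuine code bug | test failure) ≈ 0.2910

Weight on genuine code bug=true, given the evidence: 0.054457 + 0.021669 = 0.076126
Denominator P(test failure): 0.05·0.767·0.9 + 0.71·0.767·0.1 + 0.72·0.233·0.9 + 0.93·0.233·0.1 = 0.261625
P(genuine code bug | test failure) = 0.076126/0.261625 ≈ 0.2910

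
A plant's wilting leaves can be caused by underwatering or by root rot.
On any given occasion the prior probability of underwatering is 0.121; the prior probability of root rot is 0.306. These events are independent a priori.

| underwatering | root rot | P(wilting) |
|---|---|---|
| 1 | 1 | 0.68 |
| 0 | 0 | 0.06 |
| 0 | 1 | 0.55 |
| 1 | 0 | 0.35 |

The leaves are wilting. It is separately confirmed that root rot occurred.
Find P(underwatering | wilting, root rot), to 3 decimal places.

By total probability over both values of underwatering:
  P(wilting | root rot) = 0.55*0.879 + 0.68*0.121
        = 0.483450 + 0.082280 = 0.565730
The terms with underwatering present sum to 0.082280, so
  P(underwatering | wilting, root rot) = 0.082280 / 0.565730 ≈ 0.145

P(underwatering | wilting, root rot) ≈ 0.145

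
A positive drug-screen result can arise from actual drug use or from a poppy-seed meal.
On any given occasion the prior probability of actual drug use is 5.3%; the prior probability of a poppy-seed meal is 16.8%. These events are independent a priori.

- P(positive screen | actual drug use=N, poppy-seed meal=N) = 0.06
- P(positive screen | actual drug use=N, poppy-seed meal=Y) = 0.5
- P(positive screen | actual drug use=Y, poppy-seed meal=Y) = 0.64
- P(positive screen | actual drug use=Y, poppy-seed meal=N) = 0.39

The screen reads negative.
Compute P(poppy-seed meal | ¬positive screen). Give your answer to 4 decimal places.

P(¬positive screen) = 0.94×0.947×0.832 + 0.5×0.947×0.168 + 0.61×0.053×0.832 + 0.36×0.053×0.168 = 0.740630 + 0.079548 + 0.026899 + 0.003205 = 0.850282
The poppy-seed meal-present share is 0.079548 + 0.003205 = 0.082753.
Hence the posterior is 0.082753/0.850282 ≈ 0.0973.

P(poppy-seed meal | ¬positive screen) ≈ 0.0973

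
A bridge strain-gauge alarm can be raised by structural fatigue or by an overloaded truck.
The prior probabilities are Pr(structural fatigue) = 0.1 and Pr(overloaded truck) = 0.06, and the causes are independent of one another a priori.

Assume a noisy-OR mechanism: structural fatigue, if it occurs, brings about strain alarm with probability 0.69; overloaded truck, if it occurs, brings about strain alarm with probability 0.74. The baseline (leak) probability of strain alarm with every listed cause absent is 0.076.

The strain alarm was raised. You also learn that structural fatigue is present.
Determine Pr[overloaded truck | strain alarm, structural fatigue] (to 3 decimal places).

Pr[overloaded truck | strain alarm, structural fatigue] ≈ 0.076

Under noisy-OR, P(strain alarm | causes) = 1 − (1−0.076)·∏(1−qᵢ) over the active causes.
Numerator (weight on configurations with overloaded truck): 0.925526·0.06 = 0.055532
The normalizing constant is 0.71356·0.94 + 0.925526·0.06 = 0.726278
P(overloaded truck | strain alarm, structural fatigue) = 0.055532/0.726278 ≈ 0.076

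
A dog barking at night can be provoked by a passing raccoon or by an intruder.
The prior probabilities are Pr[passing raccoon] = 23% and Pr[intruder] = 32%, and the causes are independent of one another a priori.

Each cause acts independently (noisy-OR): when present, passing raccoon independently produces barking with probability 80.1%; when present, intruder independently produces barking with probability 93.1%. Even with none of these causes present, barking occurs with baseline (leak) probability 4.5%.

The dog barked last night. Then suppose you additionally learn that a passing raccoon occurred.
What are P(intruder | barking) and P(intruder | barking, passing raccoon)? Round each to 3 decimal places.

Under noisy-OR, P(barking | causes) = 1 − (1−0.045)·∏(1−qᵢ) over the active causes.
Enumerate the 4 (passing raccoon, intruder) configurations and weight by the priors:
  P(barking) = 0.045*0.77*0.68 + 0.934105*0.77*0.32 + 0.809955*0.23*0.68 + 0.986887*0.23*0.32
        = 0.023562 + 0.230163 + 0.126677 + 0.072635 = 0.453037
Keeping only the intruder-present terms gives 0.302798, so
  P(intruder | barking) = 0.302798 / 0.453037 ≈ 0.668

With the extra evidence:
For the numerator, keep only intruder=true terms: 0.986887·0.32 = 0.315804
The normalizing constant is 0.809955·0.68 + 0.986887·0.32 = 0.866573
P(intruder | barking, passing raccoon) = 0.315804/0.866573 ≈ 0.364
The drop from 0.668 to 0.364 is the explaining-away (discounting) effect.

P(intruder | barking) ≈ 0.668; P(intruder | barking, passing raccoon) ≈ 0.364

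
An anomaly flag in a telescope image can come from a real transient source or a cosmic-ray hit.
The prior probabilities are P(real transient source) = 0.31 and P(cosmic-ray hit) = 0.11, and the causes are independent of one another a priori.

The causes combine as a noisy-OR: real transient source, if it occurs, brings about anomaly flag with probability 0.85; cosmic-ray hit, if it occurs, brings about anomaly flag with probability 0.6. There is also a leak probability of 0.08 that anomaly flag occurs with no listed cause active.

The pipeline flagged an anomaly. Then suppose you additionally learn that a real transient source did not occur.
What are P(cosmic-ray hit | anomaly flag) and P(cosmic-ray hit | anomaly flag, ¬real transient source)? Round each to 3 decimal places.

Under noisy-OR, P(anomaly flag | causes) = 1 − (1−0.08)·∏(1−qᵢ) over the active causes.
Enumerate the 4 (real transient source, cosmic-ray hit) configurations and weight by the priors:
  P(anomaly flag) = 0.08·0.69·0.89 + 0.632·0.69·0.11 + 0.862·0.31·0.89 + 0.9448·0.31·0.11
        = 0.049128 + 0.047969 + 0.237826 + 0.032218 = 0.367141
The terms with cosmic-ray hit present sum to 0.080187, so
  P(cosmic-ray hit | anomaly flag) = 0.080187 / 0.367141 ≈ 0.218

With the extra evidence:
P(anomaly flag | ¬real transient source) = 0.08×0.89 + 0.632×0.11 = 0.071200 + 0.069520 = 0.140720
Of this, 0.069520 comes from 0.632×0.11 (the cosmic-ray hit=true cases).
Hence the posterior is 0.069520/0.140720 ≈ 0.494.
With real transient source excluded, cosmic-ray hit must carry more of the explanatory weight for the anomaly flag.

P(cosmic-ray hit | anomaly flag) ≈ 0.218; P(cosmic-ray hit | anomaly flag, ¬real transient source) ≈ 0.494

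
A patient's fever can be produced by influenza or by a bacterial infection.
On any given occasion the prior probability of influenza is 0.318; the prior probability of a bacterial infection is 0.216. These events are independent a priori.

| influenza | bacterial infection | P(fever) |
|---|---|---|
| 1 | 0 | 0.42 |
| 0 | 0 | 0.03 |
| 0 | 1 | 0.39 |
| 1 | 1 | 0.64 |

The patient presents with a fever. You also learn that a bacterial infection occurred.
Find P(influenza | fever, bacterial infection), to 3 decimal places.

P(influenza | fever, bacterial infection) ≈ 0.433

Enumerate both values of influenza and weight by the priors:
  P(fever | bacterial infection) = 0.39×0.682 + 0.64×0.318
        = 0.265980 + 0.203520 = 0.469500
Keeping only the influenza-present terms gives 0.203520, so
  P(influenza | fever, bacterial infection) = 0.203520 / 0.469500 ≈ 0.433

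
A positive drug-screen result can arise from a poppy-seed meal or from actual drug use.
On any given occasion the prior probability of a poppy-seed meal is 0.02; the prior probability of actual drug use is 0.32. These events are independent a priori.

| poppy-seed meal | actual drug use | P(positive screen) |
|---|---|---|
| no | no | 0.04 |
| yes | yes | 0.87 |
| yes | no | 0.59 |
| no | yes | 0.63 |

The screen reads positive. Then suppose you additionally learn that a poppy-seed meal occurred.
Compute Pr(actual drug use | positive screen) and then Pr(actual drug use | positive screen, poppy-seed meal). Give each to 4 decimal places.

Sum P(positive screen|·) weighted by the priors over the 4 (poppy-seed meal, actual drug use) configurations:
  P(positive screen) = 0.04*0.98*0.68 + 0.63*0.98*0.32 + 0.59*0.02*0.68 + 0.87*0.02*0.32
        = 0.026656 + 0.197568 + 0.008024 + 0.005568 = 0.237816
The terms with actual drug use present sum to 0.203136, so
  P(actual drug use | positive screen) = 0.203136 / 0.237816 ≈ 0.8542

Now condition on the additional information:
P(positive screen | poppy-seed meal) = 0.59·0.68 + 0.87·0.32 = 0.401200 + 0.278400 = 0.679600
Restricting to configurations with actual drug use present: 0.87·0.32 = 0.278400.
Hence the posterior is 0.278400/0.679600 ≈ 0.4097.
— poppy-seed meal explains away the evidence for actual drug use.

Pr(actual drug use | positive screen) ≈ 0.8542; Pr(actual drug use | positive screen, poppy-seed meal) ≈ 0.4097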